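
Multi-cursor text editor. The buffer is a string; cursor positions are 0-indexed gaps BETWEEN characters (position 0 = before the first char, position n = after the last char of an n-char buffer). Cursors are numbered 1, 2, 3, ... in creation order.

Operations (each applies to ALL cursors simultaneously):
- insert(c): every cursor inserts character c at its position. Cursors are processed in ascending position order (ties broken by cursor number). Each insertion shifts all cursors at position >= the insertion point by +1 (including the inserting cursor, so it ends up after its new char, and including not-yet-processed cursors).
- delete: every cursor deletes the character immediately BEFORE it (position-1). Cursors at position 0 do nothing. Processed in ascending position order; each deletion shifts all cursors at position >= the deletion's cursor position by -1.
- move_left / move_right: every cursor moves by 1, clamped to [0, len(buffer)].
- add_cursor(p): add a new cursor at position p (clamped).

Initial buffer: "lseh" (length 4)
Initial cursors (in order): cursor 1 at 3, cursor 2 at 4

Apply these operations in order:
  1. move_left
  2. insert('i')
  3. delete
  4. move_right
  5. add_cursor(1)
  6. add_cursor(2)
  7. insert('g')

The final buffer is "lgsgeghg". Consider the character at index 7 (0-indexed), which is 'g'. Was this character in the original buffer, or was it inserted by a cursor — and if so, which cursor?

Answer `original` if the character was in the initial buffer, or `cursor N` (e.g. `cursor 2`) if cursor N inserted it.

After op 1 (move_left): buffer="lseh" (len 4), cursors c1@2 c2@3, authorship ....
After op 2 (insert('i')): buffer="lsieih" (len 6), cursors c1@3 c2@5, authorship ..1.2.
After op 3 (delete): buffer="lseh" (len 4), cursors c1@2 c2@3, authorship ....
After op 4 (move_right): buffer="lseh" (len 4), cursors c1@3 c2@4, authorship ....
After op 5 (add_cursor(1)): buffer="lseh" (len 4), cursors c3@1 c1@3 c2@4, authorship ....
After op 6 (add_cursor(2)): buffer="lseh" (len 4), cursors c3@1 c4@2 c1@3 c2@4, authorship ....
After op 7 (insert('g')): buffer="lgsgeghg" (len 8), cursors c3@2 c4@4 c1@6 c2@8, authorship .3.4.1.2
Authorship (.=original, N=cursor N): . 3 . 4 . 1 . 2
Index 7: author = 2

Answer: cursor 2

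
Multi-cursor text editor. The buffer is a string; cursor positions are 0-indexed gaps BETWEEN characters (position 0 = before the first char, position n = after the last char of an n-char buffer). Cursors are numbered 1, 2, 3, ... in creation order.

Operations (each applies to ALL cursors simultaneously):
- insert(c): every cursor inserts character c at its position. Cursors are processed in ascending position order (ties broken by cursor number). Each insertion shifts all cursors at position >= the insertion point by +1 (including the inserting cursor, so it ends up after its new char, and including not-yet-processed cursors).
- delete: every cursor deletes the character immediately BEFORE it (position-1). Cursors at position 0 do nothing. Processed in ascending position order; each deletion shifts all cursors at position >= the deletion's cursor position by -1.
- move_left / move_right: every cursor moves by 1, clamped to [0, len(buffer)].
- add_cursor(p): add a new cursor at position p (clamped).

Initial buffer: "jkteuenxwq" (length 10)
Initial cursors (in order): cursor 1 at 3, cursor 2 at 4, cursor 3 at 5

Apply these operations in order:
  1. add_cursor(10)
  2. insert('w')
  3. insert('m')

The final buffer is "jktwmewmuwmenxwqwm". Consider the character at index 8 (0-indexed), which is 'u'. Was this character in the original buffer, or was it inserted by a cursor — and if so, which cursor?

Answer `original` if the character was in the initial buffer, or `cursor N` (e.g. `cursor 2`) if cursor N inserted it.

Answer: original

Derivation:
After op 1 (add_cursor(10)): buffer="jkteuenxwq" (len 10), cursors c1@3 c2@4 c3@5 c4@10, authorship ..........
After op 2 (insert('w')): buffer="jktwewuwenxwqw" (len 14), cursors c1@4 c2@6 c3@8 c4@14, authorship ...1.2.3.....4
After op 3 (insert('m')): buffer="jktwmewmuwmenxwqwm" (len 18), cursors c1@5 c2@8 c3@11 c4@18, authorship ...11.22.33.....44
Authorship (.=original, N=cursor N): . . . 1 1 . 2 2 . 3 3 . . . . . 4 4
Index 8: author = original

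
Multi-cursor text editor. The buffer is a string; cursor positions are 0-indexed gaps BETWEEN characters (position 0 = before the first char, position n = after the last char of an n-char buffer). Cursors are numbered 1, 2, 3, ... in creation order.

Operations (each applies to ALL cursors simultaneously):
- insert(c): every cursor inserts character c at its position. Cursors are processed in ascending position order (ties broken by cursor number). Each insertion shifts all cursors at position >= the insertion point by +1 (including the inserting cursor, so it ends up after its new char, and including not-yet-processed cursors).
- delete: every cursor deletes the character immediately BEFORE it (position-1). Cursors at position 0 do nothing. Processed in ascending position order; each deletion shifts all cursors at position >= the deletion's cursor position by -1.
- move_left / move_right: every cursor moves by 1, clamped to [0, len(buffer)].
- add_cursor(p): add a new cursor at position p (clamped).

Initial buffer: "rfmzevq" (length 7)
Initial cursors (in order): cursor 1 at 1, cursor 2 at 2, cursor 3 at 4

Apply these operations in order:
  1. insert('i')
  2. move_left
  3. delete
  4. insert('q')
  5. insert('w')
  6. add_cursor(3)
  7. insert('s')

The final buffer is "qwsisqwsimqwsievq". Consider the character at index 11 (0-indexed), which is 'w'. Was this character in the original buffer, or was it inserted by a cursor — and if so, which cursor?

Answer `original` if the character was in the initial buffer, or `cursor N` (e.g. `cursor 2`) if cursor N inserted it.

After op 1 (insert('i')): buffer="rifimzievq" (len 10), cursors c1@2 c2@4 c3@7, authorship .1.2..3...
After op 2 (move_left): buffer="rifimzievq" (len 10), cursors c1@1 c2@3 c3@6, authorship .1.2..3...
After op 3 (delete): buffer="iimievq" (len 7), cursors c1@0 c2@1 c3@3, authorship 12.3...
After op 4 (insert('q')): buffer="qiqimqievq" (len 10), cursors c1@1 c2@3 c3@6, authorship 1122.33...
After op 5 (insert('w')): buffer="qwiqwimqwievq" (len 13), cursors c1@2 c2@5 c3@9, authorship 111222.333...
After op 6 (add_cursor(3)): buffer="qwiqwimqwievq" (len 13), cursors c1@2 c4@3 c2@5 c3@9, authorship 111222.333...
After op 7 (insert('s')): buffer="qwsisqwsimqwsievq" (len 17), cursors c1@3 c4@5 c2@8 c3@13, authorship 111142222.3333...
Authorship (.=original, N=cursor N): 1 1 1 1 4 2 2 2 2 . 3 3 3 3 . . .
Index 11: author = 3

Answer: cursor 3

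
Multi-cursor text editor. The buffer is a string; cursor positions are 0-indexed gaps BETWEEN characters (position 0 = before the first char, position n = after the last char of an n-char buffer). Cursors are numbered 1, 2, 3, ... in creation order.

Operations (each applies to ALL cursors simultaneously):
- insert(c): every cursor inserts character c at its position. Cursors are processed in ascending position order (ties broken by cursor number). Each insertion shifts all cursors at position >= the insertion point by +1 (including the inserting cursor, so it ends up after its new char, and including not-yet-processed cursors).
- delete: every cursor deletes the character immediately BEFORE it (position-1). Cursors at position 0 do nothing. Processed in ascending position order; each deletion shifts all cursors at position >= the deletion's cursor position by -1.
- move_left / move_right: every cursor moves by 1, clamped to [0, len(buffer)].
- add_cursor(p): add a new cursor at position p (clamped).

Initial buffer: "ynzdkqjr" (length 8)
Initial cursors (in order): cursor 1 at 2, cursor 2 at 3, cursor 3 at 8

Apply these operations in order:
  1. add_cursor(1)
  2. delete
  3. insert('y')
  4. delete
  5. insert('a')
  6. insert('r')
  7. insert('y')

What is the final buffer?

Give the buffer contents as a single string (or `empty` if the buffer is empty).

After op 1 (add_cursor(1)): buffer="ynzdkqjr" (len 8), cursors c4@1 c1@2 c2@3 c3@8, authorship ........
After op 2 (delete): buffer="dkqj" (len 4), cursors c1@0 c2@0 c4@0 c3@4, authorship ....
After op 3 (insert('y')): buffer="yyydkqjy" (len 8), cursors c1@3 c2@3 c4@3 c3@8, authorship 124....3
After op 4 (delete): buffer="dkqj" (len 4), cursors c1@0 c2@0 c4@0 c3@4, authorship ....
After op 5 (insert('a')): buffer="aaadkqja" (len 8), cursors c1@3 c2@3 c4@3 c3@8, authorship 124....3
After op 6 (insert('r')): buffer="aaarrrdkqjar" (len 12), cursors c1@6 c2@6 c4@6 c3@12, authorship 124124....33
After op 7 (insert('y')): buffer="aaarrryyydkqjary" (len 16), cursors c1@9 c2@9 c4@9 c3@16, authorship 124124124....333

Answer: aaarrryyydkqjary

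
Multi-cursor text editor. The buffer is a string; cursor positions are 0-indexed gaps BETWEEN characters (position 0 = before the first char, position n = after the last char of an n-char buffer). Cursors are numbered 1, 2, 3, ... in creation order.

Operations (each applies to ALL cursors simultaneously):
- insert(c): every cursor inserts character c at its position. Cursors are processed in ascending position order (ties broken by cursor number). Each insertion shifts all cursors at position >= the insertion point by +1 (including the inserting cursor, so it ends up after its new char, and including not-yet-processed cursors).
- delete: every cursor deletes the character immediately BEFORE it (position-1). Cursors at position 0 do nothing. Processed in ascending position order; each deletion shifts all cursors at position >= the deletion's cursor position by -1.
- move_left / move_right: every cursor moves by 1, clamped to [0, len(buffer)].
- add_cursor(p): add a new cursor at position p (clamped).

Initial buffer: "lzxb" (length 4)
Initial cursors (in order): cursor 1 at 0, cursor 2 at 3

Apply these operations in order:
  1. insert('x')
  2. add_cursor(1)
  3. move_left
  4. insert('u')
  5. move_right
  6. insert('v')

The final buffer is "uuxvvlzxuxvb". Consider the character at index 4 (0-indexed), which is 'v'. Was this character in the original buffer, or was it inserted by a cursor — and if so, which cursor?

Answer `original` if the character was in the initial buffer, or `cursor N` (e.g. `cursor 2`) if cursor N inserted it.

Answer: cursor 3

Derivation:
After op 1 (insert('x')): buffer="xlzxxb" (len 6), cursors c1@1 c2@5, authorship 1...2.
After op 2 (add_cursor(1)): buffer="xlzxxb" (len 6), cursors c1@1 c3@1 c2@5, authorship 1...2.
After op 3 (move_left): buffer="xlzxxb" (len 6), cursors c1@0 c3@0 c2@4, authorship 1...2.
After op 4 (insert('u')): buffer="uuxlzxuxb" (len 9), cursors c1@2 c3@2 c2@7, authorship 131...22.
After op 5 (move_right): buffer="uuxlzxuxb" (len 9), cursors c1@3 c3@3 c2@8, authorship 131...22.
After op 6 (insert('v')): buffer="uuxvvlzxuxvb" (len 12), cursors c1@5 c3@5 c2@11, authorship 13113...222.
Authorship (.=original, N=cursor N): 1 3 1 1 3 . . . 2 2 2 .
Index 4: author = 3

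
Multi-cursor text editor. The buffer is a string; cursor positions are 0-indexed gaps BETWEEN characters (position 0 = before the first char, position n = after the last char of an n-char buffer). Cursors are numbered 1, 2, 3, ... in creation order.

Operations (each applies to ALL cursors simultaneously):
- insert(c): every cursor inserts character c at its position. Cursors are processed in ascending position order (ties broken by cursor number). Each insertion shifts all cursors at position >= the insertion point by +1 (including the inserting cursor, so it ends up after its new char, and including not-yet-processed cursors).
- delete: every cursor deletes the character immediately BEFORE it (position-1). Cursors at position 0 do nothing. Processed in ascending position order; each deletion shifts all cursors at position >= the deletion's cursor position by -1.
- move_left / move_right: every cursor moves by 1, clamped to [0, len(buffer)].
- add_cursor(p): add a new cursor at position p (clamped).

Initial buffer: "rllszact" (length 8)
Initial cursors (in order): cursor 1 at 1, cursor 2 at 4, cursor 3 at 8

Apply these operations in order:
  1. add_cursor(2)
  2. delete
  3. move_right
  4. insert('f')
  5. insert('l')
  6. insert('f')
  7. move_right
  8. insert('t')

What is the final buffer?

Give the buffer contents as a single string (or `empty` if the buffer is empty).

Answer: lffllffzttflfatcflft

Derivation:
After op 1 (add_cursor(2)): buffer="rllszact" (len 8), cursors c1@1 c4@2 c2@4 c3@8, authorship ........
After op 2 (delete): buffer="lzac" (len 4), cursors c1@0 c4@0 c2@1 c3@4, authorship ....
After op 3 (move_right): buffer="lzac" (len 4), cursors c1@1 c4@1 c2@2 c3@4, authorship ....
After op 4 (insert('f')): buffer="lffzfacf" (len 8), cursors c1@3 c4@3 c2@5 c3@8, authorship .14.2..3
After op 5 (insert('l')): buffer="lffllzflacfl" (len 12), cursors c1@5 c4@5 c2@8 c3@12, authorship .1414.22..33
After op 6 (insert('f')): buffer="lffllffzflfacflf" (len 16), cursors c1@7 c4@7 c2@11 c3@16, authorship .141414.222..333
After op 7 (move_right): buffer="lffllffzflfacflf" (len 16), cursors c1@8 c4@8 c2@12 c3@16, authorship .141414.222..333
After op 8 (insert('t')): buffer="lffllffzttflfatcflft" (len 20), cursors c1@10 c4@10 c2@15 c3@20, authorship .141414.14222.2.3333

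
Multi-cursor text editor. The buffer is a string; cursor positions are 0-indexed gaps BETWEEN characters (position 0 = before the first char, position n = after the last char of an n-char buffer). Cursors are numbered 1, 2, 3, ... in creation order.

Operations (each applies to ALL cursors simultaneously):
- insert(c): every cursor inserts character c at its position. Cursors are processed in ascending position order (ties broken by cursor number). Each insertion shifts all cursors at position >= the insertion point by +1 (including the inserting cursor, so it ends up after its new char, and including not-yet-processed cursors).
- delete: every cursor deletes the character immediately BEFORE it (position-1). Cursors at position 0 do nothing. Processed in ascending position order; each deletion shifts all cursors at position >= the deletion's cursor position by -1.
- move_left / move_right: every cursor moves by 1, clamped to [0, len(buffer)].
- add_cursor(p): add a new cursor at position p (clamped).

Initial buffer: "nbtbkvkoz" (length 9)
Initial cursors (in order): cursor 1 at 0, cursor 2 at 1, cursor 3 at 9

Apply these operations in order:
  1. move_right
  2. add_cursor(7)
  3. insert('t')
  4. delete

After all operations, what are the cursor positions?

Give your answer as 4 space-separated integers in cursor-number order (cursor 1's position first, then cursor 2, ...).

After op 1 (move_right): buffer="nbtbkvkoz" (len 9), cursors c1@1 c2@2 c3@9, authorship .........
After op 2 (add_cursor(7)): buffer="nbtbkvkoz" (len 9), cursors c1@1 c2@2 c4@7 c3@9, authorship .........
After op 3 (insert('t')): buffer="ntbttbkvktozt" (len 13), cursors c1@2 c2@4 c4@10 c3@13, authorship .1.2.....4..3
After op 4 (delete): buffer="nbtbkvkoz" (len 9), cursors c1@1 c2@2 c4@7 c3@9, authorship .........

Answer: 1 2 9 7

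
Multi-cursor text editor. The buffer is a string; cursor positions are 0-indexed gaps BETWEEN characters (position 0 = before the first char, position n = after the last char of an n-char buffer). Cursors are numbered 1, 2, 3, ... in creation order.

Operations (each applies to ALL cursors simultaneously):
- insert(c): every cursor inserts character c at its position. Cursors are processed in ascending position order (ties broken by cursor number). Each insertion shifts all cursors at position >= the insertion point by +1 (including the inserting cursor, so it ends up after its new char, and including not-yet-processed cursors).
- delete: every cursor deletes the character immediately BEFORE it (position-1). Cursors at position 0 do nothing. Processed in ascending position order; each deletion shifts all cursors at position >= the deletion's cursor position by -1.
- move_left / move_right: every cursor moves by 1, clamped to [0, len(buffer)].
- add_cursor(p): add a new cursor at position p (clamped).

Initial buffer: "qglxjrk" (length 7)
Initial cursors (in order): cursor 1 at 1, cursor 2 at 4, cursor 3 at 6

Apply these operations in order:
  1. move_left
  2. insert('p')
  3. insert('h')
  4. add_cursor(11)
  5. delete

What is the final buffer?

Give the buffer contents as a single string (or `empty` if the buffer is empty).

Answer: pqglpxjrk

Derivation:
After op 1 (move_left): buffer="qglxjrk" (len 7), cursors c1@0 c2@3 c3@5, authorship .......
After op 2 (insert('p')): buffer="pqglpxjprk" (len 10), cursors c1@1 c2@5 c3@8, authorship 1...2..3..
After op 3 (insert('h')): buffer="phqglphxjphrk" (len 13), cursors c1@2 c2@7 c3@11, authorship 11...22..33..
After op 4 (add_cursor(11)): buffer="phqglphxjphrk" (len 13), cursors c1@2 c2@7 c3@11 c4@11, authorship 11...22..33..
After op 5 (delete): buffer="pqglpxjrk" (len 9), cursors c1@1 c2@5 c3@7 c4@7, authorship 1...2....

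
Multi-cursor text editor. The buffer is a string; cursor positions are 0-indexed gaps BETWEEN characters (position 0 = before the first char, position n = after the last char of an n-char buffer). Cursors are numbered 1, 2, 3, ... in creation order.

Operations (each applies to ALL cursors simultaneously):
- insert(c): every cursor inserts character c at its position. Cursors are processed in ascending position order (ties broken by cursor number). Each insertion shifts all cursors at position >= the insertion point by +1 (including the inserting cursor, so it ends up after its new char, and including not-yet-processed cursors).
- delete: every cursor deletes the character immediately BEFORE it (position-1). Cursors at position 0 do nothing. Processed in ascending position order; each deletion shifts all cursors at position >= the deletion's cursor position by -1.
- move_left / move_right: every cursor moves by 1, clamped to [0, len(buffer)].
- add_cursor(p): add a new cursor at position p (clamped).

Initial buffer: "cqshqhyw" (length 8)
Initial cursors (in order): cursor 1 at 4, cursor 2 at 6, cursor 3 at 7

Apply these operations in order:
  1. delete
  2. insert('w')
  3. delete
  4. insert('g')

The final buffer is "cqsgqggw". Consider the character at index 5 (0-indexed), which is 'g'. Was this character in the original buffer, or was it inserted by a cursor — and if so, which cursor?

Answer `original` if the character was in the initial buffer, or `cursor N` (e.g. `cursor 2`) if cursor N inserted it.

After op 1 (delete): buffer="cqsqw" (len 5), cursors c1@3 c2@4 c3@4, authorship .....
After op 2 (insert('w')): buffer="cqswqwww" (len 8), cursors c1@4 c2@7 c3@7, authorship ...1.23.
After op 3 (delete): buffer="cqsqw" (len 5), cursors c1@3 c2@4 c3@4, authorship .....
After op 4 (insert('g')): buffer="cqsgqggw" (len 8), cursors c1@4 c2@7 c3@7, authorship ...1.23.
Authorship (.=original, N=cursor N): . . . 1 . 2 3 .
Index 5: author = 2

Answer: cursor 2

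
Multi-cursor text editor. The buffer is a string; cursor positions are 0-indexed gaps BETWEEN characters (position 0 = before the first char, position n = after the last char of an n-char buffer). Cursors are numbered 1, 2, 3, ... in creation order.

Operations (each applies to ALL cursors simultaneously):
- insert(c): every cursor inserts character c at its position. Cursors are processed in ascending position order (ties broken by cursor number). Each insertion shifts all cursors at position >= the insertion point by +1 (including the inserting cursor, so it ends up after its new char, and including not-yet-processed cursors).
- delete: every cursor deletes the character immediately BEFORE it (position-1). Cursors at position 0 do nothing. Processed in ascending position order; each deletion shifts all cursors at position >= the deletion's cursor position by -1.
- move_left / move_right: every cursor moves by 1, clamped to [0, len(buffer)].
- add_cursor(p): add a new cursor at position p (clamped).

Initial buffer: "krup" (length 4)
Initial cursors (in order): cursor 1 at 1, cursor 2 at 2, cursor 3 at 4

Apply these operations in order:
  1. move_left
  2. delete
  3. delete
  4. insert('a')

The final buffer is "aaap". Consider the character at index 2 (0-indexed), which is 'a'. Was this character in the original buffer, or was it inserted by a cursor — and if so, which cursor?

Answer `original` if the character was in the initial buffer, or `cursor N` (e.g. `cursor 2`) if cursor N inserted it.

Answer: cursor 3

Derivation:
After op 1 (move_left): buffer="krup" (len 4), cursors c1@0 c2@1 c3@3, authorship ....
After op 2 (delete): buffer="rp" (len 2), cursors c1@0 c2@0 c3@1, authorship ..
After op 3 (delete): buffer="p" (len 1), cursors c1@0 c2@0 c3@0, authorship .
After op 4 (insert('a')): buffer="aaap" (len 4), cursors c1@3 c2@3 c3@3, authorship 123.
Authorship (.=original, N=cursor N): 1 2 3 .
Index 2: author = 3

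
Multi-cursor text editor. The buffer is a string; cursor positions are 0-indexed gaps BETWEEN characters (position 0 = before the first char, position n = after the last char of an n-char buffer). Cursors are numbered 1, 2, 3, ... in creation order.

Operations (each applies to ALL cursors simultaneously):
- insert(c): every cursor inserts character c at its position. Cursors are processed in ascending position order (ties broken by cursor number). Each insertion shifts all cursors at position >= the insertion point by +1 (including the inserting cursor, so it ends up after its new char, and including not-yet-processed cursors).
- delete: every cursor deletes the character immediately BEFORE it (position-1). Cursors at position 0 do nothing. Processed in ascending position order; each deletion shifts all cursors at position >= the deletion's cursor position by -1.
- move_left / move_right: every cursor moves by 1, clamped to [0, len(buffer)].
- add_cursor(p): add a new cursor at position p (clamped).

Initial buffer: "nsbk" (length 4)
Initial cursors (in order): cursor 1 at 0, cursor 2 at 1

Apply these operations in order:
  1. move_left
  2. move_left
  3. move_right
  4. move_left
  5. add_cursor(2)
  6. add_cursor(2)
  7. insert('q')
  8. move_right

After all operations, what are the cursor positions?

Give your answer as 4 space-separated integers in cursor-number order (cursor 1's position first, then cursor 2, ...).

Answer: 3 3 7 7

Derivation:
After op 1 (move_left): buffer="nsbk" (len 4), cursors c1@0 c2@0, authorship ....
After op 2 (move_left): buffer="nsbk" (len 4), cursors c1@0 c2@0, authorship ....
After op 3 (move_right): buffer="nsbk" (len 4), cursors c1@1 c2@1, authorship ....
After op 4 (move_left): buffer="nsbk" (len 4), cursors c1@0 c2@0, authorship ....
After op 5 (add_cursor(2)): buffer="nsbk" (len 4), cursors c1@0 c2@0 c3@2, authorship ....
After op 6 (add_cursor(2)): buffer="nsbk" (len 4), cursors c1@0 c2@0 c3@2 c4@2, authorship ....
After op 7 (insert('q')): buffer="qqnsqqbk" (len 8), cursors c1@2 c2@2 c3@6 c4@6, authorship 12..34..
After op 8 (move_right): buffer="qqnsqqbk" (len 8), cursors c1@3 c2@3 c3@7 c4@7, authorship 12..34..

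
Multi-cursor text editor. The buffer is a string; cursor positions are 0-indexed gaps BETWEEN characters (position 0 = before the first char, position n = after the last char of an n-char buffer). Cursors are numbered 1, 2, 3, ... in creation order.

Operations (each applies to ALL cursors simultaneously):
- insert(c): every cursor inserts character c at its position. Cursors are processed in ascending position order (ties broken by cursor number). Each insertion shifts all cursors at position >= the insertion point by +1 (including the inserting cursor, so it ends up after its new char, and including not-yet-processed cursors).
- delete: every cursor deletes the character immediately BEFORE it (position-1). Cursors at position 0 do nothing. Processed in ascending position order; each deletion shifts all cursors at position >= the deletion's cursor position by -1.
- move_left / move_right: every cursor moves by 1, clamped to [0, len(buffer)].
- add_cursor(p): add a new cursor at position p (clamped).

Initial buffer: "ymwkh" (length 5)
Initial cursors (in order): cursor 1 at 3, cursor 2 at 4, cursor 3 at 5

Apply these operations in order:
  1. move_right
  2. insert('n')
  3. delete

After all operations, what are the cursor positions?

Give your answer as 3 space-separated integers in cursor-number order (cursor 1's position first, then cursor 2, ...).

Answer: 4 5 5

Derivation:
After op 1 (move_right): buffer="ymwkh" (len 5), cursors c1@4 c2@5 c3@5, authorship .....
After op 2 (insert('n')): buffer="ymwknhnn" (len 8), cursors c1@5 c2@8 c3@8, authorship ....1.23
After op 3 (delete): buffer="ymwkh" (len 5), cursors c1@4 c2@5 c3@5, authorship .....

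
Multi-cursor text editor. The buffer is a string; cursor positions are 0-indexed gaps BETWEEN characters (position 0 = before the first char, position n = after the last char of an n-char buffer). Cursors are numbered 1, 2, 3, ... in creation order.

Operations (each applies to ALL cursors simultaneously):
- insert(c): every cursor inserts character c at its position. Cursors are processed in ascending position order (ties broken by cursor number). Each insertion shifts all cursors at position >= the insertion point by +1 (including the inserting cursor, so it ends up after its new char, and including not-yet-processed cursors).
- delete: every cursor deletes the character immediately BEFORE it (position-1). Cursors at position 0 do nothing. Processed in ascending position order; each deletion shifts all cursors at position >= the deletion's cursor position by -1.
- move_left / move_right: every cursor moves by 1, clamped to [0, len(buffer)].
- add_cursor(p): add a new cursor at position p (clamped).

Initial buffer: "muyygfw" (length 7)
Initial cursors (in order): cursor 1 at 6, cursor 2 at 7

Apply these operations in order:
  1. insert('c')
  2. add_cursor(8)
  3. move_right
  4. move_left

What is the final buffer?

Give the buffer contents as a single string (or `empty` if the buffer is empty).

After op 1 (insert('c')): buffer="muyygfcwc" (len 9), cursors c1@7 c2@9, authorship ......1.2
After op 2 (add_cursor(8)): buffer="muyygfcwc" (len 9), cursors c1@7 c3@8 c2@9, authorship ......1.2
After op 3 (move_right): buffer="muyygfcwc" (len 9), cursors c1@8 c2@9 c3@9, authorship ......1.2
After op 4 (move_left): buffer="muyygfcwc" (len 9), cursors c1@7 c2@8 c3@8, authorship ......1.2

Answer: muyygfcwc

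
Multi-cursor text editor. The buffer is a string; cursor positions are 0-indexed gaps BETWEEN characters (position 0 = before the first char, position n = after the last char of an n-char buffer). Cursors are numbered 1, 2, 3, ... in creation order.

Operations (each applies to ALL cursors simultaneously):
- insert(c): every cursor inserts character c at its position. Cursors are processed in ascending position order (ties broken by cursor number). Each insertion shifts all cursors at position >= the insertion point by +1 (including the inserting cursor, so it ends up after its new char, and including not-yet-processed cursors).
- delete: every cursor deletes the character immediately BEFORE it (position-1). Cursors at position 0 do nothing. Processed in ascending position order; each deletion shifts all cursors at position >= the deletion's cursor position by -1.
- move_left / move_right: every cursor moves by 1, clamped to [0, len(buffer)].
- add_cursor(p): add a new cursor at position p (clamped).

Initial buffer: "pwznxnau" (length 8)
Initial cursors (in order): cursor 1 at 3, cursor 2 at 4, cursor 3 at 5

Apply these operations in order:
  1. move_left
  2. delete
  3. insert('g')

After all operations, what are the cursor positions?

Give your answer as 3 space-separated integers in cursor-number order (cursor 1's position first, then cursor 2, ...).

Answer: 4 4 4

Derivation:
After op 1 (move_left): buffer="pwznxnau" (len 8), cursors c1@2 c2@3 c3@4, authorship ........
After op 2 (delete): buffer="pxnau" (len 5), cursors c1@1 c2@1 c3@1, authorship .....
After op 3 (insert('g')): buffer="pgggxnau" (len 8), cursors c1@4 c2@4 c3@4, authorship .123....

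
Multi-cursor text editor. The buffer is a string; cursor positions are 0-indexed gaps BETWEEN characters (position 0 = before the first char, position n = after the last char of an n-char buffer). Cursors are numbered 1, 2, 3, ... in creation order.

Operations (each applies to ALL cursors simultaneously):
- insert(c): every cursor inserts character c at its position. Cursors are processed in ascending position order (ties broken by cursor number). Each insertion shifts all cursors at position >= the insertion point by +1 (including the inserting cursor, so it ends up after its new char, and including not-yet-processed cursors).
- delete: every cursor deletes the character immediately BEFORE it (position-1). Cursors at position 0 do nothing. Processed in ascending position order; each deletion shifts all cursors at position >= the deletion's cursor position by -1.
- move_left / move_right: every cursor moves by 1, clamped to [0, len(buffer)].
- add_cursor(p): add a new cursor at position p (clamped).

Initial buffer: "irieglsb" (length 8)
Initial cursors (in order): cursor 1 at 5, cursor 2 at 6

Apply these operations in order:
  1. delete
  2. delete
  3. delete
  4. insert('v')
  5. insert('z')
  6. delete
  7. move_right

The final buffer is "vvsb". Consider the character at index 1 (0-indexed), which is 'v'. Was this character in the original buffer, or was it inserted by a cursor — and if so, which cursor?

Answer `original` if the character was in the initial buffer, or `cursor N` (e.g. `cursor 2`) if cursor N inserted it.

Answer: cursor 2

Derivation:
After op 1 (delete): buffer="iriesb" (len 6), cursors c1@4 c2@4, authorship ......
After op 2 (delete): buffer="irsb" (len 4), cursors c1@2 c2@2, authorship ....
After op 3 (delete): buffer="sb" (len 2), cursors c1@0 c2@0, authorship ..
After op 4 (insert('v')): buffer="vvsb" (len 4), cursors c1@2 c2@2, authorship 12..
After op 5 (insert('z')): buffer="vvzzsb" (len 6), cursors c1@4 c2@4, authorship 1212..
After op 6 (delete): buffer="vvsb" (len 4), cursors c1@2 c2@2, authorship 12..
After op 7 (move_right): buffer="vvsb" (len 4), cursors c1@3 c2@3, authorship 12..
Authorship (.=original, N=cursor N): 1 2 . .
Index 1: author = 2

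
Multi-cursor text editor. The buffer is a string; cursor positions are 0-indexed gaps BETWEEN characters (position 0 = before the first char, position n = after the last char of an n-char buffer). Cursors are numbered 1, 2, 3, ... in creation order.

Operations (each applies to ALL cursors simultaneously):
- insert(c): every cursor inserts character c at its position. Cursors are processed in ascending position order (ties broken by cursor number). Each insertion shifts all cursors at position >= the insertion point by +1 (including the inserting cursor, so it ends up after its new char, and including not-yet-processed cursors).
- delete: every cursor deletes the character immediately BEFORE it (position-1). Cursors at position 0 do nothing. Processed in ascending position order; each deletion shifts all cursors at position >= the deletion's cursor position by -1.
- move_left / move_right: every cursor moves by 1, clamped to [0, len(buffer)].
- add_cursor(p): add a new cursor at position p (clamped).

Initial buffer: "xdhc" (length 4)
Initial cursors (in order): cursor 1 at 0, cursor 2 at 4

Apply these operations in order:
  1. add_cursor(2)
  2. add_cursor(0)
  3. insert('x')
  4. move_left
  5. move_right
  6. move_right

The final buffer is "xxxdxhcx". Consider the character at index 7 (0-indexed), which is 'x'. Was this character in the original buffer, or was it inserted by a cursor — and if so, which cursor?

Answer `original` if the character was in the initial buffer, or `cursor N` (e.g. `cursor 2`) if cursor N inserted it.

Answer: cursor 2

Derivation:
After op 1 (add_cursor(2)): buffer="xdhc" (len 4), cursors c1@0 c3@2 c2@4, authorship ....
After op 2 (add_cursor(0)): buffer="xdhc" (len 4), cursors c1@0 c4@0 c3@2 c2@4, authorship ....
After op 3 (insert('x')): buffer="xxxdxhcx" (len 8), cursors c1@2 c4@2 c3@5 c2@8, authorship 14..3..2
After op 4 (move_left): buffer="xxxdxhcx" (len 8), cursors c1@1 c4@1 c3@4 c2@7, authorship 14..3..2
After op 5 (move_right): buffer="xxxdxhcx" (len 8), cursors c1@2 c4@2 c3@5 c2@8, authorship 14..3..2
After op 6 (move_right): buffer="xxxdxhcx" (len 8), cursors c1@3 c4@3 c3@6 c2@8, authorship 14..3..2
Authorship (.=original, N=cursor N): 1 4 . . 3 . . 2
Index 7: author = 2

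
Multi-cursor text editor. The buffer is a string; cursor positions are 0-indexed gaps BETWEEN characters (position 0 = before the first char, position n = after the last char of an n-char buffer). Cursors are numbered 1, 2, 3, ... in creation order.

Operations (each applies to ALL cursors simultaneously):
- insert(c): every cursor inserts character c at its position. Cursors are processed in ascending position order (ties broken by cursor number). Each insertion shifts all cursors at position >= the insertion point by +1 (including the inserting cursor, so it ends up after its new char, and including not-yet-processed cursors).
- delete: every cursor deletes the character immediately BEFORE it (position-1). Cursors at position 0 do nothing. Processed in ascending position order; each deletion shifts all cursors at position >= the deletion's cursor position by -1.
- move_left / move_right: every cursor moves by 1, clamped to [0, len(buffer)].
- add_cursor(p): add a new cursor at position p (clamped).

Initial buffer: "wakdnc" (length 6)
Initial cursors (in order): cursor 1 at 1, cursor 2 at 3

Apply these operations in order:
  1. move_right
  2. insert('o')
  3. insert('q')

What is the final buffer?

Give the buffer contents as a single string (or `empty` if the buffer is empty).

After op 1 (move_right): buffer="wakdnc" (len 6), cursors c1@2 c2@4, authorship ......
After op 2 (insert('o')): buffer="waokdonc" (len 8), cursors c1@3 c2@6, authorship ..1..2..
After op 3 (insert('q')): buffer="waoqkdoqnc" (len 10), cursors c1@4 c2@8, authorship ..11..22..

Answer: waoqkdoqnc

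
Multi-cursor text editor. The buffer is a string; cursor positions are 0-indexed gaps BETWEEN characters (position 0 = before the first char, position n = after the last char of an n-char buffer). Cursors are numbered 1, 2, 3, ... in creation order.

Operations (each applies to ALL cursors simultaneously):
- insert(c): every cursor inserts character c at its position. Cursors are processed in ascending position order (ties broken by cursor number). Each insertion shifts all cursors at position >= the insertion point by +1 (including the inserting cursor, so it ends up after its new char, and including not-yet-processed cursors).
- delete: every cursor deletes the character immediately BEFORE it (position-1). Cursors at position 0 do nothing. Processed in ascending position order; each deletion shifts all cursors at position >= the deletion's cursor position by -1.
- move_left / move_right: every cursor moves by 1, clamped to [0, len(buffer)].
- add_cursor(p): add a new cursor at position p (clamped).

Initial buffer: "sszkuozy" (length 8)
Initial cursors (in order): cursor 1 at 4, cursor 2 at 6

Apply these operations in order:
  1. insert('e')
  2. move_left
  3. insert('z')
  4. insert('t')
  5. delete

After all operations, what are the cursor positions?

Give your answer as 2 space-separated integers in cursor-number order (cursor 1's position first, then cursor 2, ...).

After op 1 (insert('e')): buffer="sszkeuoezy" (len 10), cursors c1@5 c2@8, authorship ....1..2..
After op 2 (move_left): buffer="sszkeuoezy" (len 10), cursors c1@4 c2@7, authorship ....1..2..
After op 3 (insert('z')): buffer="sszkzeuozezy" (len 12), cursors c1@5 c2@9, authorship ....11..22..
After op 4 (insert('t')): buffer="sszkzteuoztezy" (len 14), cursors c1@6 c2@11, authorship ....111..222..
After op 5 (delete): buffer="sszkzeuozezy" (len 12), cursors c1@5 c2@9, authorship ....11..22..

Answer: 5 9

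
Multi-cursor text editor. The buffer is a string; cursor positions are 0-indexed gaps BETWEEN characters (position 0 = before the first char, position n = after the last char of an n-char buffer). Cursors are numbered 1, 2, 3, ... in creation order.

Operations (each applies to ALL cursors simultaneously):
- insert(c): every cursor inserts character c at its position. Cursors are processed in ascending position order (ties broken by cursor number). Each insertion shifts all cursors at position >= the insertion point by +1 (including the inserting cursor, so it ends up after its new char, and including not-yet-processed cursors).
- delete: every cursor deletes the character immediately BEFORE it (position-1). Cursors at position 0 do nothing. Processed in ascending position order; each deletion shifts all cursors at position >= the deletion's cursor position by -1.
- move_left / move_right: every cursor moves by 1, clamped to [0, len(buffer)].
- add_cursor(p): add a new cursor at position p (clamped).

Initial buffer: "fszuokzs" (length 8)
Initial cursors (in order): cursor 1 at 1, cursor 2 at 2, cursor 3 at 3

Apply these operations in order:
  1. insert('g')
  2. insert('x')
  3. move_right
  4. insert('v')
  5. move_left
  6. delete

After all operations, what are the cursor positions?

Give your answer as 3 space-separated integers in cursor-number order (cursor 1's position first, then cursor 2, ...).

Answer: 3 6 9

Derivation:
After op 1 (insert('g')): buffer="fgsgzguokzs" (len 11), cursors c1@2 c2@4 c3@6, authorship .1.2.3.....
After op 2 (insert('x')): buffer="fgxsgxzgxuokzs" (len 14), cursors c1@3 c2@6 c3@9, authorship .11.22.33.....
After op 3 (move_right): buffer="fgxsgxzgxuokzs" (len 14), cursors c1@4 c2@7 c3@10, authorship .11.22.33.....
After op 4 (insert('v')): buffer="fgxsvgxzvgxuvokzs" (len 17), cursors c1@5 c2@9 c3@13, authorship .11.122.233.3....
After op 5 (move_left): buffer="fgxsvgxzvgxuvokzs" (len 17), cursors c1@4 c2@8 c3@12, authorship .11.122.233.3....
After op 6 (delete): buffer="fgxvgxvgxvokzs" (len 14), cursors c1@3 c2@6 c3@9, authorship .111222333....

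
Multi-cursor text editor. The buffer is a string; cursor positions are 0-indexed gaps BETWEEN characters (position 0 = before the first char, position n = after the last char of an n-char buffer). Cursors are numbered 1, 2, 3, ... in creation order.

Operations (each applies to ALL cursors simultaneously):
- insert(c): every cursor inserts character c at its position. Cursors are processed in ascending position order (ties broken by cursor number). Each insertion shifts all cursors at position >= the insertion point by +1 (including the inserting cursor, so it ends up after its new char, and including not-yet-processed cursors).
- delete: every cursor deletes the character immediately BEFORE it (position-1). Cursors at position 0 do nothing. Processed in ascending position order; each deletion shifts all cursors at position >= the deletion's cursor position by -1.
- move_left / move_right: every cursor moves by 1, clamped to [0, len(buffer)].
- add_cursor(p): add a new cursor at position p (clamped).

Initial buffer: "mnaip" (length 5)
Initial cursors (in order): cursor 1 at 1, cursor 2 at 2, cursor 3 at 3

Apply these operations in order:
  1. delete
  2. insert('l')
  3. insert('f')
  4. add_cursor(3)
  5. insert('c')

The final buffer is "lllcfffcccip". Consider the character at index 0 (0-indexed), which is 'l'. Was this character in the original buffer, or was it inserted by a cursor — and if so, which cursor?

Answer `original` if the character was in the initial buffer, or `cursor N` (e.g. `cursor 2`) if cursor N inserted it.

Answer: cursor 1

Derivation:
After op 1 (delete): buffer="ip" (len 2), cursors c1@0 c2@0 c3@0, authorship ..
After op 2 (insert('l')): buffer="lllip" (len 5), cursors c1@3 c2@3 c3@3, authorship 123..
After op 3 (insert('f')): buffer="lllfffip" (len 8), cursors c1@6 c2@6 c3@6, authorship 123123..
After op 4 (add_cursor(3)): buffer="lllfffip" (len 8), cursors c4@3 c1@6 c2@6 c3@6, authorship 123123..
After op 5 (insert('c')): buffer="lllcfffcccip" (len 12), cursors c4@4 c1@10 c2@10 c3@10, authorship 1234123123..
Authorship (.=original, N=cursor N): 1 2 3 4 1 2 3 1 2 3 . .
Index 0: author = 1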